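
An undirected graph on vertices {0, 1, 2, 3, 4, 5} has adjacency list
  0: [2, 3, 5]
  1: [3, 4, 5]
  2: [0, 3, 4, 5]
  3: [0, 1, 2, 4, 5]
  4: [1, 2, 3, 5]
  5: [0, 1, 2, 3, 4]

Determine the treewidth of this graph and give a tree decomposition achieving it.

Every bag has size at most 4, so the width is 4 − 1 = 3 and tw(G) ≤ 3. Conversely, {1, 3, 4, 5} is a clique of size 4, and the vertices of any clique must share a bag in every tree decomposition; so some bag has ≥ 4 vertices and tw(G) ≥ 3. Hence tw(G) = 3 exactly.

Treewidth 3.
One such decomposition:
Bags: B1 = {2, 3, 4, 5}  B2 = {1, 3, 4, 5}  B3 = {0, 2, 3, 5}
Tree: B1–B2, B1–B3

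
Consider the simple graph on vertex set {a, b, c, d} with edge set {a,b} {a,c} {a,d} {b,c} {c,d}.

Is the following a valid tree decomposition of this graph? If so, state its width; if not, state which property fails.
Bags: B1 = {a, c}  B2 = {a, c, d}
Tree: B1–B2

No — vertex b appears in no bag.

A tree decomposition must satisfy three properties: every vertex lies in some bag; for every edge, both endpoints lie together in some bag; and for every vertex, the bags containing it form a connected subtree. Here vertex b appears in no bag, so the decomposition is invalid.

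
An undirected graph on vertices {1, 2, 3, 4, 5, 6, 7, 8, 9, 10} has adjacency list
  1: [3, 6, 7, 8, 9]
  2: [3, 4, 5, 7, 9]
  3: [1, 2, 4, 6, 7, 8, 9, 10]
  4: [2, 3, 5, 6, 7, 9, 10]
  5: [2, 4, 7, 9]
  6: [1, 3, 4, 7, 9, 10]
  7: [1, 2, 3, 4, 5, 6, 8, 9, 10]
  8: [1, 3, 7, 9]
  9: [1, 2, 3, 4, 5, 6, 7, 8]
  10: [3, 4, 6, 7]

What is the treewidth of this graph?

4

A width-4 tree decomposition is:
Bags: B1 = {3, 4, 6, 7, 9}  B2 = {1, 3, 6, 7, 9}  B3 = {2, 3, 4, 7, 9}  B4 = {2, 4, 5, 7, 9}  B5 = {1, 3, 7, 8, 9}  B6 = {3, 4, 6, 7, 10}
Tree: B1–B2, B1–B3, B3–B4, B2–B5, B1–B6
Every bag has size at most 5, so the width is 5 − 1 = 4 and tw(G) ≤ 4. Conversely, {1, 3, 7, 8, 9} is a clique of size 5, and the vertices of any clique must share a bag in every tree decomposition; so some bag has ≥ 5 vertices and tw(G) ≥ 4. Therefore the treewidth is 4.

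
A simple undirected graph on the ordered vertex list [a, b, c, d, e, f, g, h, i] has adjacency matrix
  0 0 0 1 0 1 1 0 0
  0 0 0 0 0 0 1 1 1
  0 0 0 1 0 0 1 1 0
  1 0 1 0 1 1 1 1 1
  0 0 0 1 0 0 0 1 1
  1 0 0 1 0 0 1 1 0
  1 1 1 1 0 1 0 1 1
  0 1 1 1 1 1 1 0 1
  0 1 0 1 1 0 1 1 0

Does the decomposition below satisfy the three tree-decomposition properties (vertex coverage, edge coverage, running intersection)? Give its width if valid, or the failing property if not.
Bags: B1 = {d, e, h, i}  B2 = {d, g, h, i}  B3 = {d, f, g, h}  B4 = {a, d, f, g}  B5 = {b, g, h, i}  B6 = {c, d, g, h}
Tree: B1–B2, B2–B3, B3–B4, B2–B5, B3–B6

Yes; width 3.

Vertex coverage: the bags together contain {a, b, c, d, e, f, g, h, i}, the full vertex set. Edge coverage: each edge of G has both endpoints in at least one bag. Running intersection: for every vertex, the bags containing it form a connected subtree. All three properties hold, so this is a valid tree decomposition of width max|bag| − 1 = 3, and hence tw(G) ≤ 3.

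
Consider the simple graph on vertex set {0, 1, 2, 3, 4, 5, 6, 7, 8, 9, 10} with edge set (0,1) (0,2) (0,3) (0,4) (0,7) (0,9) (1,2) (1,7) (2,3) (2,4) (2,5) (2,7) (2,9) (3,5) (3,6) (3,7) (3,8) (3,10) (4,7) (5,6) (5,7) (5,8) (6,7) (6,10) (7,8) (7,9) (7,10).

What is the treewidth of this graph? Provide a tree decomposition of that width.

Each bag holds 4 vertices, so the decomposition has width 3, which upper-bounds the treewidth. Conversely, {3, 5, 7, 8} is a clique of size 4, and the vertices of any clique must share a bag in every tree decomposition; so some bag has ≥ 4 vertices and tw(G) ≥ 3. The upper and lower bounds meet at 3, so that is the treewidth.

Treewidth 3.
One such decomposition:
Bags: B1 = {0, 2, 7, 9}  B2 = {0, 2, 3, 7}  B3 = {0, 2, 4, 7}  B4 = {2, 3, 5, 7}  B5 = {3, 5, 6, 7}  B6 = {0, 1, 2, 7}  B7 = {3, 6, 7, 10}  B8 = {3, 5, 7, 8}
Tree: B1–B2, B2–B3, B2–B4, B4–B5, B3–B6, B5–B7, B4–B8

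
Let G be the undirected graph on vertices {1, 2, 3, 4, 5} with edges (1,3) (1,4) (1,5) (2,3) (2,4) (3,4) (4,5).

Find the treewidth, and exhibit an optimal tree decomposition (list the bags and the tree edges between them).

Every bag has size at most 3, so the width is 3 − 1 = 2 and tw(G) ≤ 2. On the other hand G contains the 3-clique {1, 3, 4}. A clique must lie in a single bag of any decomposition, so no decomposition can have width below 2. Hence tw(G) = 2 exactly.

Treewidth 2.
One such decomposition:
Bags: B1 = {1, 3, 4}  B2 = {2, 3, 4}  B3 = {1, 4, 5}
Tree: B1–B2, B1–B3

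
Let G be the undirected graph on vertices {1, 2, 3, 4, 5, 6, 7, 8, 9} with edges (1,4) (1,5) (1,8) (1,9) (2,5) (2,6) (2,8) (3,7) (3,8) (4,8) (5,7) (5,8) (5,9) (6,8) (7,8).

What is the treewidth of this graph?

2

A width-2 tree decomposition is:
Bags: B1 = {5, 7, 8}  B2 = {1, 5, 8}  B3 = {2, 5, 8}  B4 = {2, 6, 8}  B5 = {1, 4, 8}  B6 = {3, 7, 8}  B7 = {1, 5, 9}
Tree: B1–B2, B1–B3, B3–B4, B2–B5, B1–B6, B2–B7
The largest bag has 3 vertices, giving width 2; this decomposition certifies tw(G) ≤ 2. For the lower bound, the 3 vertices {3, 7, 8} are pairwise adjacent, and any tree decomposition puts a clique entirely inside one bag — forcing width ≥ 2. Therefore the treewidth is 2.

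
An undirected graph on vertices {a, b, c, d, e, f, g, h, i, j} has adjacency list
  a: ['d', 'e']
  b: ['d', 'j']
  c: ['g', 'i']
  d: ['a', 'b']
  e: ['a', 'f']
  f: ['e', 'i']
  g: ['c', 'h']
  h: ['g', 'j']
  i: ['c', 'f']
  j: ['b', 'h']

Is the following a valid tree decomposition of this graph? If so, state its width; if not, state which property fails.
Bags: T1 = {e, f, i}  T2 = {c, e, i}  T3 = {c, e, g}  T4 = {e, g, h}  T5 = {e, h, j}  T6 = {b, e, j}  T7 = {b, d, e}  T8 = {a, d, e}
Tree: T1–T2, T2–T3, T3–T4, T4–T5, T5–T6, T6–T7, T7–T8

Checking the three conditions: (i) the bags cover all of {a, b, c, d, e, f, g, h, i, j}; (ii) for each edge, some bag contains both endpoints; (iii) the bags containing any fixed vertex form a subtree. All hold, so the decomposition is valid with width 3 − 1 = 2.

Yes; width 2.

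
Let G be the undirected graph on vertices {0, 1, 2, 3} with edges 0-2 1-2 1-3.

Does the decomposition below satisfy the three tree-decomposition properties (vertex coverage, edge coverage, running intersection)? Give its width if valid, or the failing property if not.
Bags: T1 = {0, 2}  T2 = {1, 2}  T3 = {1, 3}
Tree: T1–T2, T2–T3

Checking the three conditions: (i) the bags cover all of {0, 1, 2, 3}; (ii) for each edge, some bag contains both endpoints; (iii) the bags containing any fixed vertex form a subtree. All hold, so the decomposition is valid with width 2 − 1 = 1.

Yes; width 1.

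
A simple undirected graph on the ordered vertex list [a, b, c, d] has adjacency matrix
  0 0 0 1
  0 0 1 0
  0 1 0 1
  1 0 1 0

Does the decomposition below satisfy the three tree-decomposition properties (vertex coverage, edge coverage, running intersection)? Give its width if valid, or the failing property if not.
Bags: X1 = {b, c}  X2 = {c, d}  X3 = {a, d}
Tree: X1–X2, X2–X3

Vertex coverage: the bags together contain {a, b, c, d}, the full vertex set. Edge coverage: each edge of G has both endpoints in at least one bag. Running intersection: for every vertex, the bags containing it form a connected subtree. All three properties hold, so this is a valid tree decomposition of width max|bag| − 1 = 1, and hence tw(G) ≤ 1.

Yes; width 1.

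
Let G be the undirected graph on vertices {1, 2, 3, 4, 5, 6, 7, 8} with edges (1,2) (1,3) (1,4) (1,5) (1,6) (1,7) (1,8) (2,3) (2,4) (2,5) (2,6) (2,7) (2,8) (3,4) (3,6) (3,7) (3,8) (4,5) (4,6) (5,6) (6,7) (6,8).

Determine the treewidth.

4

A width-4 tree decomposition is:
Bags: B1 = {1, 2, 3, 4, 6}  B2 = {1, 2, 3, 6, 8}  B3 = {1, 2, 4, 5, 6}  B4 = {1, 2, 3, 6, 7}
Tree: B1–B2, B1–B3, B2–B4
Each bag holds 5 vertices, so the decomposition has width 4, which upper-bounds the treewidth. On the other hand G contains the 5-clique {1, 2, 3, 6, 8}. A clique must lie in a single bag of any decomposition, so no decomposition can have width below 4. Combining the bounds, tw(G) = 4.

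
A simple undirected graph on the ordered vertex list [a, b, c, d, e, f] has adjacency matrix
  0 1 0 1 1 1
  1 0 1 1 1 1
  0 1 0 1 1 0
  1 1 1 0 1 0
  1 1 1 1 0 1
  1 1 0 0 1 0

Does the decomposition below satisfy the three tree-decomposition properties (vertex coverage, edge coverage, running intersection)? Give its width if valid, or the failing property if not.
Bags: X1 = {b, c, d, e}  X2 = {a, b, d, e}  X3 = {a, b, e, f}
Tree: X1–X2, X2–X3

Vertex coverage: the bags together contain {a, b, c, d, e, f}, the full vertex set. Edge coverage: each edge of G has both endpoints in at least one bag. Running intersection: for every vertex, the bags containing it form a connected subtree. All three properties hold, so this is a valid tree decomposition of width max|bag| − 1 = 3, and hence tw(G) ≤ 3.

Yes; width 3.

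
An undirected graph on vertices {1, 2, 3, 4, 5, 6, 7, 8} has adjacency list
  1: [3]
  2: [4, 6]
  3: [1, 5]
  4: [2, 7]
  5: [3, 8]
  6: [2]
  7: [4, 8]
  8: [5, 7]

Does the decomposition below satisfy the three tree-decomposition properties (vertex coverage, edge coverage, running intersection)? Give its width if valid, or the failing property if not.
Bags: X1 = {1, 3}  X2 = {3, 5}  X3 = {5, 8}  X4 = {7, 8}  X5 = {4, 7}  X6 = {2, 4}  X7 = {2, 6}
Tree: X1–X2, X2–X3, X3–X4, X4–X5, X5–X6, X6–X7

Yes; width 1.

Vertex coverage: the bags together contain {1, 2, 3, 4, 5, 6, 7, 8}, the full vertex set. Edge coverage: each edge of G has both endpoints in at least one bag. Running intersection: for every vertex, the bags containing it form a connected subtree. All three properties hold, so this is a valid tree decomposition of width max|bag| − 1 = 1, and hence tw(G) ≤ 1.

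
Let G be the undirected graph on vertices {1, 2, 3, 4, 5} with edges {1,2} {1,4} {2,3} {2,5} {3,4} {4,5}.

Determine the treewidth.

A width-2 tree decomposition is:
Bags: B1 = {1, 2, 4}  B2 = {2, 4, 5}  B3 = {2, 3, 4}
Tree: B1–B2, B2–B3
The largest bag has 3 vertices, giving width 2; this decomposition certifies tw(G) ≤ 2. Since 1–4–5–2–1 is a cycle in G, G is not acyclic. Forests are exactly the graphs of treewidth ≤ 1, so tw(G) ≥ 2. Combining the bounds, tw(G) = 2.

2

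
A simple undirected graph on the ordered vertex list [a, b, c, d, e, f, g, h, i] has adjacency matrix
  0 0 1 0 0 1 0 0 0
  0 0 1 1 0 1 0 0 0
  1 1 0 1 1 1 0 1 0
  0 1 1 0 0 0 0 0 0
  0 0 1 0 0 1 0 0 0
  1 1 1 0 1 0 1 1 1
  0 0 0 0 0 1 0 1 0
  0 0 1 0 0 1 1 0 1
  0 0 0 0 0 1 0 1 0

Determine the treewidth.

A width-2 tree decomposition is:
Bags: B1 = {c, e, f}  B2 = {a, c, f}  B3 = {c, f, h}  B4 = {f, g, h}  B5 = {b, c, f}  B6 = {f, h, i}  B7 = {b, c, d}
Tree: B1–B2, B1–B3, B3–B4, B3–B5, B4–B6, B5–B7
The largest bag has 3 vertices, giving width 2; this decomposition certifies tw(G) ≤ 2. Conversely, {b, c, d} is a clique of size 3, and the vertices of any clique must share a bag in every tree decomposition; so some bag has ≥ 3 vertices and tw(G) ≥ 2. Combining the bounds, tw(G) = 2.

2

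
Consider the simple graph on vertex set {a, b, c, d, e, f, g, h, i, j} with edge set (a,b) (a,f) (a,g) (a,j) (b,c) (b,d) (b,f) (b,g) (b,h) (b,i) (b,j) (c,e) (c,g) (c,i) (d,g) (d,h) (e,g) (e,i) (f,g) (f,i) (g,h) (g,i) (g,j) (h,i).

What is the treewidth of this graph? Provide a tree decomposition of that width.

Treewidth 3.
One such decomposition:
Bags: B1 = {a, b, f, g}  B2 = {b, f, g, i}  B3 = {b, c, g, i}  B4 = {a, b, g, j}  B5 = {c, e, g, i}  B6 = {b, g, h, i}  B7 = {b, d, g, h}
Tree: B1–B2, B2–B3, B1–B4, B3–B5, B3–B6, B6–B7

Every bag has size at most 4, so the width is 4 − 1 = 3 and tw(G) ≤ 3. For the lower bound, the 4 vertices {c, e, g, i} are pairwise adjacent, and any tree decomposition puts a clique entirely inside one bag — forcing width ≥ 3. Hence tw(G) = 3 exactly.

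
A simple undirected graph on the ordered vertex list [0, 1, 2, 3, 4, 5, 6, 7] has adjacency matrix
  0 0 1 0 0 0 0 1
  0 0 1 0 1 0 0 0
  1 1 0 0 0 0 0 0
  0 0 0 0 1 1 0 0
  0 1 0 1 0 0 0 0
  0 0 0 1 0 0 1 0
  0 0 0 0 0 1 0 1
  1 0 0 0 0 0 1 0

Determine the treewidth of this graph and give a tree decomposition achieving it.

Treewidth 2.
One such decomposition:
Bags: B1 = {1, 2, 4}  B2 = {0, 2, 4}  B3 = {0, 4, 7}  B4 = {4, 6, 7}  B5 = {4, 5, 6}  B6 = {3, 4, 5}
Tree: B1–B2, B2–B3, B3–B4, B4–B5, B5–B6

The largest bag has 3 vertices, giving width 2; this decomposition certifies tw(G) ≤ 2. For the lower bound, G contains the cycle 4–1–2–0–7–6–5–3–4, so G is not a forest; only forests have treewidth ≤ 1, hence tw(G) ≥ 2. The upper and lower bounds meet at 2, so that is the treewidth.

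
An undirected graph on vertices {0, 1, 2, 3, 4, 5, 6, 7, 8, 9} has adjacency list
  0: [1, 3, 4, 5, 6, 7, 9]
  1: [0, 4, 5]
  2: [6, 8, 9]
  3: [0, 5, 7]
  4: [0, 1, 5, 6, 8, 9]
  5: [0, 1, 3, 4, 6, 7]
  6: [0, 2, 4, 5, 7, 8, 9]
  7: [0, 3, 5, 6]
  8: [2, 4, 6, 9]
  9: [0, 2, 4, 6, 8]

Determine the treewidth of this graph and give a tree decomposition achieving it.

Every bag has size at most 4, so the width is 4 − 1 = 3 and tw(G) ≤ 3. On the other hand G contains the 4-clique {0, 4, 6, 9}. A clique must lie in a single bag of any decomposition, so no decomposition can have width below 3. Therefore the treewidth is 3.

Treewidth 3.
Bags: B1 = {0, 4, 5, 6}  B2 = {0, 4, 6, 9}  B3 = {4, 6, 8, 9}  B4 = {0, 1, 4, 5}  B5 = {2, 6, 8, 9}  B6 = {0, 5, 6, 7}  B7 = {0, 3, 5, 7}
Tree: B1–B2, B2–B3, B1–B4, B3–B5, B1–B6, B6–B7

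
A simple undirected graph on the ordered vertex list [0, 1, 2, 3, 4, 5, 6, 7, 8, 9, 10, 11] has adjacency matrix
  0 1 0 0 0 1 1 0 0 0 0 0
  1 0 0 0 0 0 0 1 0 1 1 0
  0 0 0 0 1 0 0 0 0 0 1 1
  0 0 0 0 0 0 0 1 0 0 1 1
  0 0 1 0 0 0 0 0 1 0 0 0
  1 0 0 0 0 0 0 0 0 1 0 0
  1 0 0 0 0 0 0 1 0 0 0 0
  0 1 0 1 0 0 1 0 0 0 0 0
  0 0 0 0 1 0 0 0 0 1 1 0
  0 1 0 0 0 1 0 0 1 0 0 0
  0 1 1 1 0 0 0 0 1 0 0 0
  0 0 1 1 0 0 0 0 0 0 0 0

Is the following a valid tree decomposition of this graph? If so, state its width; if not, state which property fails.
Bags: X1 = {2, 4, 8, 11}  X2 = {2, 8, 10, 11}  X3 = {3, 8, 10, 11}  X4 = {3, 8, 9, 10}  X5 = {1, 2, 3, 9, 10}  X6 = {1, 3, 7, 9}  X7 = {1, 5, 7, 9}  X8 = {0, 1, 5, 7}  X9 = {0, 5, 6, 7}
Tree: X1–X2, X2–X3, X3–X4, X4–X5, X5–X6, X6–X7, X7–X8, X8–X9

No — bags containing vertex 2 are not connected in the tree.

A tree decomposition must satisfy three properties: every vertex lies in some bag; for every edge, both endpoints lie together in some bag; and for every vertex, the bags containing it form a connected subtree. Here bags containing vertex 2 are not connected in the tree, so the decomposition is invalid.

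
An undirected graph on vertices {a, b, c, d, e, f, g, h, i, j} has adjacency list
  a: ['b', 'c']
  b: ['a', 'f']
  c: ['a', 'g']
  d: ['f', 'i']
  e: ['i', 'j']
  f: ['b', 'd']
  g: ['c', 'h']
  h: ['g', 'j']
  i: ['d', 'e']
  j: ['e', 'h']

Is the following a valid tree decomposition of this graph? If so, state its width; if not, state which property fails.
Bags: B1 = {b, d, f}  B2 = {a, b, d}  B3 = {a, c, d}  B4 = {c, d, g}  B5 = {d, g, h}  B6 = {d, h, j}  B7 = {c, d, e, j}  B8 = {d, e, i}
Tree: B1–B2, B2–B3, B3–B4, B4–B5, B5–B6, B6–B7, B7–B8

A tree decomposition must satisfy three properties: every vertex lies in some bag; for every edge, both endpoints lie together in some bag; and for every vertex, the bags containing it form a connected subtree. Here bags containing vertex c are not connected in the tree, so the decomposition is invalid.

No — bags containing vertex c are not connected in the tree.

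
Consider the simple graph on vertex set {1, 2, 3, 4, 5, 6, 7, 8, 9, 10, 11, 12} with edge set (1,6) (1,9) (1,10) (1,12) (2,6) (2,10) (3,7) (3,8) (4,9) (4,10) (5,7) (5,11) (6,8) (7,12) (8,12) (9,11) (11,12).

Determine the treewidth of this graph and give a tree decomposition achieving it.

Each bag holds 4 vertices, so the decomposition has width 3, which upper-bounds the treewidth. For the lower bound: the 4 vertex sets {3,5,7}, {11}, {12}, {1,6,8,9} are disjoint, each induces a connected subgraph, and every pair is joined by at least one edge of G. Contracting each set to a single vertex therefore yields K_{4} as a minor, and since treewidth is minor-monotone, tw(G) ≥ tw(K_{4}) = 3. The upper and lower bounds meet at 3, so that is the treewidth.

Treewidth 3.
One such decomposition:
Bags: B1 = {3, 5, 7, 11}  B2 = {3, 7, 11, 12}  B3 = {3, 8, 11, 12}  B4 = {8, 9, 11, 12}  B5 = {1, 8, 9, 12}  B6 = {1, 6, 8, 9}  B7 = {1, 4, 6, 9}  B8 = {1, 4, 6, 10}  B9 = {2, 4, 6, 10}
Tree: B1–B2, B2–B3, B3–B4, B4–B5, B5–B6, B6–B7, B7–B8, B8–B9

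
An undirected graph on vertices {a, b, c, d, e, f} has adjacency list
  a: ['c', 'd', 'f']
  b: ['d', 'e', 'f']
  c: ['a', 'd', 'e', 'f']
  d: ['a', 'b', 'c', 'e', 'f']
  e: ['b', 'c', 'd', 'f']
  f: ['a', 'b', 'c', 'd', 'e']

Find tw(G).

3

A width-3 tree decomposition is:
Bags: B1 = {a, c, d, f}  B2 = {c, d, e, f}  B3 = {b, d, e, f}
Tree: B1–B2, B2–B3
Every bag has size at most 4, so the width is 4 − 1 = 3 and tw(G) ≤ 3. Conversely, {c, d, e, f} is a clique of size 4, and the vertices of any clique must share a bag in every tree decomposition; so some bag has ≥ 4 vertices and tw(G) ≥ 3. Hence tw(G) = 3 exactly.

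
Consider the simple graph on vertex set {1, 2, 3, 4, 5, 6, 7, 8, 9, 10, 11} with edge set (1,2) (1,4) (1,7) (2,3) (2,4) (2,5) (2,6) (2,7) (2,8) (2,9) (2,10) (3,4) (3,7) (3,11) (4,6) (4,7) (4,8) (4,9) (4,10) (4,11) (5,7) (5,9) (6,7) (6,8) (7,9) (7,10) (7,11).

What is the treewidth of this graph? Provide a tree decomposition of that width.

Every bag has size at most 4, so the width is 4 − 1 = 3 and tw(G) ≤ 3. For the lower bound, the 4 vertices {2, 4, 6, 8} are pairwise adjacent, and any tree decomposition puts a clique entirely inside one bag — forcing width ≥ 3. Therefore the treewidth is 3.

Treewidth 3.
One optimal decomposition is:
Bags: B1 = {2, 4, 7, 9}  B2 = {2, 3, 4, 7}  B3 = {2, 5, 7, 9}  B4 = {3, 4, 7, 11}  B5 = {2, 4, 7, 10}  B6 = {2, 4, 6, 7}  B7 = {2, 4, 6, 8}  B8 = {1, 2, 4, 7}
Tree: B1–B2, B1–B3, B2–B4, B1–B5, B1–B6, B6–B7, B2–B8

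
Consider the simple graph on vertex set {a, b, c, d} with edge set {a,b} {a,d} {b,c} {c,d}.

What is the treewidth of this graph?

A width-2 tree decomposition is:
Bags: B1 = {a, b, c}  B2 = {a, c, d}
Tree: B1–B2
The largest bag has 3 vertices, giving width 2; this decomposition certifies tw(G) ≤ 2. For the lower bound, G contains the cycle a–b–c–d–a, so G is not a forest; only forests have treewidth ≤ 1, hence tw(G) ≥ 2. Hence tw(G) = 2 exactly.

2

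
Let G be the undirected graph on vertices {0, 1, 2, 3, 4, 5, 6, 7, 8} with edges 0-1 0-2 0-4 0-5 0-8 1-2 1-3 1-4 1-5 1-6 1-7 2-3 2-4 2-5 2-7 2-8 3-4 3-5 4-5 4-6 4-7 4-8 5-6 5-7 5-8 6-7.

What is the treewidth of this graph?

A width-4 tree decomposition is:
Bags: B1 = {1, 2, 4, 5, 7}  B2 = {0, 1, 2, 4, 5}  B3 = {1, 2, 3, 4, 5}  B4 = {0, 2, 4, 5, 8}  B5 = {1, 4, 5, 6, 7}
Tree: B1–B2, B2–B3, B2–B4, B1–B5
Each bag holds 5 vertices, so the decomposition has width 4, which upper-bounds the treewidth. On the other hand G contains the 5-clique {0, 2, 4, 5, 8}. A clique must lie in a single bag of any decomposition, so no decomposition can have width below 4. Combining the bounds, tw(G) = 4.

4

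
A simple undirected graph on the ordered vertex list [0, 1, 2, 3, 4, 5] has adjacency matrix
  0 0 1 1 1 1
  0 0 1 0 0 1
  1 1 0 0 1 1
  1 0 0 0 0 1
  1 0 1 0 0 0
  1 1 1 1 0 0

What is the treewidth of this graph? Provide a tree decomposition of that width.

Treewidth 2.
Bags: B1 = {0, 2, 4}  B2 = {0, 2, 5}  B3 = {1, 2, 5}  B4 = {0, 3, 5}
Tree: B1–B2, B2–B3, B2–B4

The largest bag has 3 vertices, giving width 2; this decomposition certifies tw(G) ≤ 2. Conversely, {0, 2, 4} is a clique of size 3, and the vertices of any clique must share a bag in every tree decomposition; so some bag has ≥ 3 vertices and tw(G) ≥ 2. Combining the bounds, tw(G) = 2.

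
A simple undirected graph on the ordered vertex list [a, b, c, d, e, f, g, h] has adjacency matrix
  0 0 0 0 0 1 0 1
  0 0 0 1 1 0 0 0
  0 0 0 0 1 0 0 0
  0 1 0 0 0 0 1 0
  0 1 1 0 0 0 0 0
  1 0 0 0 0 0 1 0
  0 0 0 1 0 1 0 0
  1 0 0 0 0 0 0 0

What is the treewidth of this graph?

A width-1 tree decomposition is:
Bags: B1 = {a, h}  B2 = {a, f}  B3 = {f, g}  B4 = {d, g}  B5 = {b, d}  B6 = {b, e}  B7 = {c, e}
Tree: B1–B2, B2–B3, B3–B4, B4–B5, B5–B6, B6–B7
Each bag holds 2 vertices, so the decomposition has width 1, which upper-bounds the treewidth. G has an edge, so its treewidth is at least 1. Hence tw(G) = 1 exactly.

1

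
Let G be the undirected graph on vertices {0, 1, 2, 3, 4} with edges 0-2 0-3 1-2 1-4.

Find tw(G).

1

A width-1 tree decomposition is:
Bags: B1 = {0, 3}  B2 = {0, 2}  B3 = {1, 2}  B4 = {1, 4}
Tree: B1–B2, B2–B3, B3–B4
The largest bag has 2 vertices, giving width 1; this decomposition certifies tw(G) ≤ 1. Since G has at least one edge (e.g. 3–0), it is not an edgeless graph, so tw(G) ≥ 1. Hence tw(G) = 1 exactly.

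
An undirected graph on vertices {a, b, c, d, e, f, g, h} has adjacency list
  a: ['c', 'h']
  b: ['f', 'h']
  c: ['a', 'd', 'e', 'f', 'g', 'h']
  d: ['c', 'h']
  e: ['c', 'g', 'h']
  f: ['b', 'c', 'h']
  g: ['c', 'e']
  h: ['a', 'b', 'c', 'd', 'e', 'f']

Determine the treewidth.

A width-2 tree decomposition is:
Bags: B1 = {c, d, h}  B2 = {c, e, h}  B3 = {a, c, h}  B4 = {c, e, g}  B5 = {c, f, h}  B6 = {b, f, h}
Tree: B1–B2, B2–B3, B2–B4, B3–B5, B5–B6
Each bag holds 3 vertices, so the decomposition has width 2, which upper-bounds the treewidth. For the lower bound, the 3 vertices {c, e, g} are pairwise adjacent, and any tree decomposition puts a clique entirely inside one bag — forcing width ≥ 2. The upper and lower bounds meet at 2, so that is the treewidth.

2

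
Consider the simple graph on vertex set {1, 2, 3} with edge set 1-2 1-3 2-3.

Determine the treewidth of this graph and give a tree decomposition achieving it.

Treewidth 2.
One optimal decomposition is:
Bags: B1 = {1, 2, 3}
Tree: (single bag)

With just one bag of size 3, the width is 3 − 1 = 2, so tw(G) ≤ 2. On the other hand G contains the 3-clique {1, 2, 3}. A clique must lie in a single bag of any decomposition, so no decomposition can have width below 2. Therefore the treewidth is 2.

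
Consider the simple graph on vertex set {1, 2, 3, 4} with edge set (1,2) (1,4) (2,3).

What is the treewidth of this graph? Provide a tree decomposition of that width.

Treewidth 1.
Bags: B1 = {1, 2}  B2 = {2, 3}  B3 = {1, 4}
Tree: B1–B2, B1–B3

The largest bag has 2 vertices, giving width 1; this decomposition certifies tw(G) ≤ 1. Since G has at least one edge (e.g. 1–2), it is not an edgeless graph, so tw(G) ≥ 1. Hence tw(G) = 1 exactly.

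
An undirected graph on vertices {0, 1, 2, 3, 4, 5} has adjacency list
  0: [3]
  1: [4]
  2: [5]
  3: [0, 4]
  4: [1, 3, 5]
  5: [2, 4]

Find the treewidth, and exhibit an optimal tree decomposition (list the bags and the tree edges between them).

Treewidth 1.
Bags: B1 = {3, 4}  B2 = {4, 5}  B3 = {2, 5}  B4 = {0, 3}  B5 = {1, 4}
Tree: B1–B2, B2–B3, B1–B4, B1–B5

Every bag has size at most 2, so the width is 2 − 1 = 1 and tw(G) ≤ 1. G has an edge, so its treewidth is at least 1. The upper and lower bounds meet at 1, so that is the treewidth.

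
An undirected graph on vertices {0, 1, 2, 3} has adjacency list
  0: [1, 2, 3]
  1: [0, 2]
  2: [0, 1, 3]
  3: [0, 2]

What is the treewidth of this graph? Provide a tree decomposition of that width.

Each bag holds 3 vertices, so the decomposition has width 2, which upper-bounds the treewidth. On the other hand G contains the 3-clique {0, 1, 2}. A clique must lie in a single bag of any decomposition, so no decomposition can have width below 2. The upper and lower bounds meet at 2, so that is the treewidth.

Treewidth 2.
Bags: B1 = {0, 2, 3}  B2 = {0, 1, 2}
Tree: B1–B2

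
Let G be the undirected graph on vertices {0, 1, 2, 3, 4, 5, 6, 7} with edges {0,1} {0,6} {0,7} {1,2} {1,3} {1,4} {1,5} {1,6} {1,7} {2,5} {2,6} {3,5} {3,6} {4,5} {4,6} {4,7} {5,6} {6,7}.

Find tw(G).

A width-3 tree decomposition is:
Bags: B1 = {1, 4, 6, 7}  B2 = {0, 1, 6, 7}  B3 = {1, 4, 5, 6}  B4 = {1, 3, 5, 6}  B5 = {1, 2, 5, 6}
Tree: B1–B2, B1–B3, B3–B4, B3–B5
The largest bag has 4 vertices, giving width 3; this decomposition certifies tw(G) ≤ 3. On the other hand G contains the 4-clique {0, 1, 6, 7}. A clique must lie in a single bag of any decomposition, so no decomposition can have width below 3. Combining the bounds, tw(G) = 3.

3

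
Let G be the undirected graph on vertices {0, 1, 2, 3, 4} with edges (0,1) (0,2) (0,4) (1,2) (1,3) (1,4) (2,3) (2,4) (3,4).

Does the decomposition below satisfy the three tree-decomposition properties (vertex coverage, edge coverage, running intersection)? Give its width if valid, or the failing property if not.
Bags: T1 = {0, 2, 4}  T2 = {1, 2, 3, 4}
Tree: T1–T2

A tree decomposition must satisfy three properties: every vertex lies in some bag; for every edge, both endpoints lie together in some bag; and for every vertex, the bags containing it form a connected subtree. Here edge (1,0) lies in no bag, so the decomposition is invalid.

No — edge (1,0) lies in no bag.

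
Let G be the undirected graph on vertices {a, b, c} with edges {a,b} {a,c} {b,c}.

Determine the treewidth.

A width-2 tree decomposition is:
Bags: B1 = {a, b, c}
Tree: (single bag)
With just one bag of size 3, the width is 3 − 1 = 2, so tw(G) ≤ 2. On the other hand G contains the 3-clique {a, b, c}. A clique must lie in a single bag of any decomposition, so no decomposition can have width below 2. Therefore the treewidth is 2.

2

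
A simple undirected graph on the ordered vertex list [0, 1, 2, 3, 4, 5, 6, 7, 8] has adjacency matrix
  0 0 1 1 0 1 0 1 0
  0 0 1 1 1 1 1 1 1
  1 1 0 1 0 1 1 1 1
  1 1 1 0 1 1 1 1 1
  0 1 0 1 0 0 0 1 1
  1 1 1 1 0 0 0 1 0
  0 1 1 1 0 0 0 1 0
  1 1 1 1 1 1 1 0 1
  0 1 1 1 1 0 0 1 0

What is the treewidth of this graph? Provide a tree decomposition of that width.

Treewidth 4.
One such decomposition:
Bags: B1 = {1, 2, 3, 5, 7}  B2 = {0, 2, 3, 5, 7}  B3 = {1, 2, 3, 6, 7}  B4 = {1, 2, 3, 7, 8}  B5 = {1, 3, 4, 7, 8}
Tree: B1–B2, B1–B3, B1–B4, B4–B5

Each bag holds 5 vertices, so the decomposition has width 4, which upper-bounds the treewidth. Conversely, {0, 2, 3, 5, 7} is a clique of size 5, and the vertices of any clique must share a bag in every tree decomposition; so some bag has ≥ 5 vertices and tw(G) ≥ 4. Therefore the treewidth is 4.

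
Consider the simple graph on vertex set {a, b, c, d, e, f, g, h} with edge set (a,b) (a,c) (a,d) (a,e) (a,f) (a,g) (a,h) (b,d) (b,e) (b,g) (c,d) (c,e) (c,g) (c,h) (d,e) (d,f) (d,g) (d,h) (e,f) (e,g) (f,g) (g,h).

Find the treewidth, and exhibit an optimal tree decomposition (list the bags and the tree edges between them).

Treewidth 4.
Bags: B1 = {a, d, e, f, g}  B2 = {a, c, d, e, g}  B3 = {a, b, d, e, g}  B4 = {a, c, d, g, h}
Tree: B1–B2, B2–B3, B2–B4

Every bag has size at most 5, so the width is 5 − 1 = 4 and tw(G) ≤ 4. Conversely, {a, c, d, e, g} is a clique of size 5, and the vertices of any clique must share a bag in every tree decomposition; so some bag has ≥ 5 vertices and tw(G) ≥ 4. Hence tw(G) = 4 exactly.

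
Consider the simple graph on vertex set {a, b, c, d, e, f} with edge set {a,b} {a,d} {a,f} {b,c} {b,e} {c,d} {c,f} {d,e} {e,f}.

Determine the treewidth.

3

A width-3 tree decomposition is:
Bags: B1 = {a, c, d, e}  B2 = {a, c, e, f}  B3 = {a, b, c, e}
Tree: B1–B2, B2–B3
The largest bag has 4 vertices, giving width 3; this decomposition certifies tw(G) ≤ 3. For the lower bound: the 4 vertex sets {d,e}, {a,f}, {c}, {b} are disjoint, each induces a connected subgraph, and every pair is joined by at least one edge of G. Contracting each set to a single vertex therefore yields K_{4} as a minor, and since treewidth is minor-monotone, tw(G) ≥ tw(K_{4}) = 3. Combining the bounds, tw(G) = 3.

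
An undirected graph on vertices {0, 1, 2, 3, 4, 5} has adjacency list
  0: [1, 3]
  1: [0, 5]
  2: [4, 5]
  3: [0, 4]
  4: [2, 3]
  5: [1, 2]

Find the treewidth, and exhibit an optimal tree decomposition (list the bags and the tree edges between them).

Treewidth 2.
One optimal decomposition is:
Bags: B1 = {0, 1, 5}  B2 = {0, 3, 5}  B3 = {3, 4, 5}  B4 = {2, 4, 5}
Tree: B1–B2, B2–B3, B3–B4

Each bag holds 3 vertices, so the decomposition has width 2, which upper-bounds the treewidth. For the lower bound, G contains the cycle 5–1–0–3–4–2–5, so G is not a forest; only forests have treewidth ≤ 1, hence tw(G) ≥ 2. The upper and lower bounds meet at 2, so that is the treewidth.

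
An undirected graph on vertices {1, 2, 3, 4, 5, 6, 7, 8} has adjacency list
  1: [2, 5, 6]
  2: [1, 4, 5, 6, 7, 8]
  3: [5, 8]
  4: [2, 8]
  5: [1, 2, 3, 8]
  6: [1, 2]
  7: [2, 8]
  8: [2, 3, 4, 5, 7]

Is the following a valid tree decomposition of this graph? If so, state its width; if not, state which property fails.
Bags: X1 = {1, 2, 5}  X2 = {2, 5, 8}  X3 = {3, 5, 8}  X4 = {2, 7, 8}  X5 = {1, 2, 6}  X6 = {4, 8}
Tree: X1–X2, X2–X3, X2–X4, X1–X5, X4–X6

A tree decomposition must satisfy three properties: every vertex lies in some bag; for every edge, both endpoints lie together in some bag; and for every vertex, the bags containing it form a connected subtree. Here edge (2,4) lies in no bag, so the decomposition is invalid.

No — edge (2,4) lies in no bag.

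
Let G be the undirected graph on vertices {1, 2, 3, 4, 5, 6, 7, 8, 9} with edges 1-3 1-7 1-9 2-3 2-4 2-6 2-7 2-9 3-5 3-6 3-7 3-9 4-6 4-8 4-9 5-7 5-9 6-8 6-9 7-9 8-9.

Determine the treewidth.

A width-3 tree decomposition is:
Bags: B1 = {2, 3, 7, 9}  B2 = {2, 3, 6, 9}  B3 = {2, 4, 6, 9}  B4 = {3, 5, 7, 9}  B5 = {1, 3, 7, 9}  B6 = {4, 6, 8, 9}
Tree: B1–B2, B2–B3, B1–B4, B4–B5, B3–B6
Each bag holds 4 vertices, so the decomposition has width 3, which upper-bounds the treewidth. For the lower bound, the 4 vertices {4, 6, 8, 9} are pairwise adjacent, and any tree decomposition puts a clique entirely inside one bag — forcing width ≥ 3. Hence tw(G) = 3 exactly.

3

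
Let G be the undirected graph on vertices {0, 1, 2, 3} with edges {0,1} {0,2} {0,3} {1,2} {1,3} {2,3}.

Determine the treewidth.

A width-3 tree decomposition is:
Bags: B1 = {0, 1, 2, 3}
Tree: (single bag)
A single bag containing all 4 vertices is trivially a valid decomposition of width 3. For the lower bound, the 4 vertices {0, 1, 2, 3} are pairwise adjacent, and any tree decomposition puts a clique entirely inside one bag — forcing width ≥ 3. Combining the bounds, tw(G) = 3.

3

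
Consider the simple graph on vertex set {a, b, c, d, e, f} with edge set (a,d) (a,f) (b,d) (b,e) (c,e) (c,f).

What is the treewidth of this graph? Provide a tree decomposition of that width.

Every bag has size at most 3, so the width is 3 − 1 = 2 and tw(G) ≤ 2. For the lower bound, G contains the cycle c–f–a–d–b–e–c, so G is not a forest; only forests have treewidth ≤ 1, hence tw(G) ≥ 2. The upper and lower bounds meet at 2, so that is the treewidth.

Treewidth 2.
One such decomposition:
Bags: B1 = {a, c, f}  B2 = {a, c, d}  B3 = {b, c, d}  B4 = {b, c, e}
Tree: B1–B2, B2–B3, B3–B4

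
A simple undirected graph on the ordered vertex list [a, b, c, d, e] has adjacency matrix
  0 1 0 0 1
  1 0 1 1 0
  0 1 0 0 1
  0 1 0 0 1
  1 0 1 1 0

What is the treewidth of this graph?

2

A width-2 tree decomposition is:
Bags: B1 = {b, d, e}  B2 = {a, b, e}  B3 = {b, c, e}
Tree: B1–B2, B2–B3
The largest bag has 3 vertices, giving width 2; this decomposition certifies tw(G) ≤ 2. The edges d–b–a–e–d form a cycle, so G is not a tree and its treewidth is at least 2. Hence tw(G) = 2 exactly.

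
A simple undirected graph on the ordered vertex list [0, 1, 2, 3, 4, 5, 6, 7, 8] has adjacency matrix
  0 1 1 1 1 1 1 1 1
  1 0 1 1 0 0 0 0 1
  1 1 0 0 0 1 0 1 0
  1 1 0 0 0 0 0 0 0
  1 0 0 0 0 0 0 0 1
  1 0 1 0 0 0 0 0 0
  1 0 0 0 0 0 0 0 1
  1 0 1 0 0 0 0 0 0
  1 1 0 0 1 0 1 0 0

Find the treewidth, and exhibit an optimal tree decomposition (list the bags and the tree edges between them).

Every bag has size at most 3, so the width is 3 − 1 = 2 and tw(G) ≤ 2. Conversely, {0, 1, 8} is a clique of size 3, and the vertices of any clique must share a bag in every tree decomposition; so some bag has ≥ 3 vertices and tw(G) ≥ 2. Hence tw(G) = 2 exactly.

Treewidth 2.
One such decomposition:
Bags: B1 = {0, 1, 2}  B2 = {0, 1, 8}  B3 = {0, 1, 3}  B4 = {0, 2, 7}  B5 = {0, 2, 5}  B6 = {0, 4, 8}  B7 = {0, 6, 8}
Tree: B1–B2, B2–B3, B1–B4, B4–B5, B2–B6, B6–B7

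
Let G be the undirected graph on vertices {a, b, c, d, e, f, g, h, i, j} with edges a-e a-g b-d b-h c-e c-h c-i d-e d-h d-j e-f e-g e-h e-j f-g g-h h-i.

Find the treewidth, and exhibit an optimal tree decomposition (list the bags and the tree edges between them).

The largest bag has 3 vertices, giving width 2; this decomposition certifies tw(G) ≤ 2. On the other hand G contains the 3-clique {d, e, j}. A clique must lie in a single bag of any decomposition, so no decomposition can have width below 2. The upper and lower bounds meet at 2, so that is the treewidth.

Treewidth 2.
One optimal decomposition is:
Bags: B1 = {e, g, h}  B2 = {d, e, h}  B3 = {c, e, h}  B4 = {d, e, j}  B5 = {a, e, g}  B6 = {b, d, h}  B7 = {e, f, g}  B8 = {c, h, i}
Tree: B1–B2, B2–B3, B2–B4, B1–B5, B2–B6, B1–B7, B3–B8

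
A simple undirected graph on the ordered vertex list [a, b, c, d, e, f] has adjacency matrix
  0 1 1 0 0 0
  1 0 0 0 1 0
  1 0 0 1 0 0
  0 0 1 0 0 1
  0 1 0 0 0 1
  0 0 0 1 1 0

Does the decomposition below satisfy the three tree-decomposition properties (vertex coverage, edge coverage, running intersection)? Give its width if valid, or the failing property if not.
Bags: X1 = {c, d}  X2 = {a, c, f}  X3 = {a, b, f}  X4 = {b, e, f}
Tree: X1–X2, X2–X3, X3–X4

No — edge (f,d) lies in no bag.

A tree decomposition must satisfy three properties: every vertex lies in some bag; for every edge, both endpoints lie together in some bag; and for every vertex, the bags containing it form a connected subtree. Here edge (f,d) lies in no bag, so the decomposition is invalid.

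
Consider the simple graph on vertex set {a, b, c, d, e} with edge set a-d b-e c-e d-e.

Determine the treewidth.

A width-1 tree decomposition is:
Bags: B1 = {a, d}  B2 = {d, e}  B3 = {b, e}  B4 = {c, e}
Tree: B1–B2, B2–B3, B2–B4
Every bag has size at most 2, so the width is 2 − 1 = 1 and tw(G) ≤ 1. Since G has at least one edge (e.g. a–d), it is not an edgeless graph, so tw(G) ≥ 1. The upper and lower bounds meet at 1, so that is the treewidth.

1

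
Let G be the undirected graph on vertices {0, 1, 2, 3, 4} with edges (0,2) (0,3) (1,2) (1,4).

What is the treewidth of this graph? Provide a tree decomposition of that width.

The largest bag has 2 vertices, giving width 1; this decomposition certifies tw(G) ≤ 1. Any graph with an edge has treewidth ≥ 1, and G has the edge 3–0. The upper and lower bounds meet at 1, so that is the treewidth.

Treewidth 1.
One such decomposition:
Bags: B1 = {0, 3}  B2 = {0, 2}  B3 = {1, 2}  B4 = {1, 4}
Tree: B1–B2, B2–B3, B3–B4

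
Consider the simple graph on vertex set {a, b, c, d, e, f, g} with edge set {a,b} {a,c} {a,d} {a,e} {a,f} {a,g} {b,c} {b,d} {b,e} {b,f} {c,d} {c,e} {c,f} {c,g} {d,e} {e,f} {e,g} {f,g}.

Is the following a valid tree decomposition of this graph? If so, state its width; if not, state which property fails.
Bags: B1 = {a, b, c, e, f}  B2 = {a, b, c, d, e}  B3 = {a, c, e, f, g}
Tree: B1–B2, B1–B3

Checking the three conditions: (i) the bags cover all of {a, b, c, d, e, f, g}; (ii) for each edge, some bag contains both endpoints; (iii) the bags containing any fixed vertex form a subtree. All hold, so the decomposition is valid with width 5 − 1 = 4.

Yes; width 4.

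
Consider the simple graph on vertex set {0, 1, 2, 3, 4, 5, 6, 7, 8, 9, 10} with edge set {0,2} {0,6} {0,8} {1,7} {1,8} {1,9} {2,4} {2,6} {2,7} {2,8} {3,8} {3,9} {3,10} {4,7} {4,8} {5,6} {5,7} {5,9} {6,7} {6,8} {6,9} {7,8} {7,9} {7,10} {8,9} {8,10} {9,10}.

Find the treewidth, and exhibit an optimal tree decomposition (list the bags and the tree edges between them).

The largest bag has 4 vertices, giving width 3; this decomposition certifies tw(G) ≤ 3. Conversely, {0, 2, 6, 8} is a clique of size 4, and the vertices of any clique must share a bag in every tree decomposition; so some bag has ≥ 4 vertices and tw(G) ≥ 3. The upper and lower bounds meet at 3, so that is the treewidth.

Treewidth 3.
One such decomposition:
Bags: B1 = {0, 2, 6, 8}  B2 = {2, 6, 7, 8}  B3 = {6, 7, 8, 9}  B4 = {5, 6, 7, 9}  B5 = {2, 4, 7, 8}  B6 = {1, 7, 8, 9}  B7 = {7, 8, 9, 10}  B8 = {3, 8, 9, 10}
Tree: B1–B2, B2–B3, B3–B4, B2–B5, B3–B6, B6–B7, B7–B8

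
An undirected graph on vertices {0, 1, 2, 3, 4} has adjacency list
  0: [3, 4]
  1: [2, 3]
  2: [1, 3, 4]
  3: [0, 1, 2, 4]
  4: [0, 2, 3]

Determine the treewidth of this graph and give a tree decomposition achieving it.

The largest bag has 3 vertices, giving width 2; this decomposition certifies tw(G) ≤ 2. Conversely, {0, 3, 4} is a clique of size 3, and the vertices of any clique must share a bag in every tree decomposition; so some bag has ≥ 3 vertices and tw(G) ≥ 2. Hence tw(G) = 2 exactly.

Treewidth 2.
One such decomposition:
Bags: B1 = {0, 3, 4}  B2 = {2, 3, 4}  B3 = {1, 2, 3}
Tree: B1–B2, B2–B3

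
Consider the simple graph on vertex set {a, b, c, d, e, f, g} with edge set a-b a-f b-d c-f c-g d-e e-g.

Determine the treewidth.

2

A width-2 tree decomposition is:
Bags: B1 = {a, b, d}  B2 = {a, d, e}  B3 = {a, e, g}  B4 = {a, c, g}  B5 = {a, c, f}
Tree: B1–B2, B2–B3, B3–B4, B4–B5
Each bag holds 3 vertices, so the decomposition has width 2, which upper-bounds the treewidth. For the lower bound, G contains the cycle a–b–d–e–g–c–f–a, so G is not a forest; only forests have treewidth ≤ 1, hence tw(G) ≥ 2. The upper and lower bounds meet at 2, so that is the treewidth.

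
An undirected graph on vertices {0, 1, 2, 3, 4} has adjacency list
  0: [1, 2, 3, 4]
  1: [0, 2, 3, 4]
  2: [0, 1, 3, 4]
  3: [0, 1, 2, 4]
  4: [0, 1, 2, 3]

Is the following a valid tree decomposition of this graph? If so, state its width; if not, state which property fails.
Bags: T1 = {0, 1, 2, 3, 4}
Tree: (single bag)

Yes; width 4.

Every vertex of G appears in some bag (union = {0, 1, 2, 3, 4}); every edge is covered by a bag; and for each vertex v the set of bags containing v is connected in the bag tree. The decomposition is therefore valid. The largest bag has 5 vertices, so the width is 4.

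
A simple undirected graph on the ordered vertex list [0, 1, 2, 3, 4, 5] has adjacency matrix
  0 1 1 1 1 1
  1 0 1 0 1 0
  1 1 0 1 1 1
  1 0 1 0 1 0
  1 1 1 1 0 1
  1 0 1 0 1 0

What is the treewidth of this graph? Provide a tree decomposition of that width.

Treewidth 3.
Bags: B1 = {0, 2, 4, 5}  B2 = {0, 1, 2, 4}  B3 = {0, 2, 3, 4}
Tree: B1–B2, B1–B3

Every bag has size at most 4, so the width is 4 − 1 = 3 and tw(G) ≤ 3. For the lower bound, the 4 vertices {0, 1, 2, 4} are pairwise adjacent, and any tree decomposition puts a clique entirely inside one bag — forcing width ≥ 3. Therefore the treewidth is 3.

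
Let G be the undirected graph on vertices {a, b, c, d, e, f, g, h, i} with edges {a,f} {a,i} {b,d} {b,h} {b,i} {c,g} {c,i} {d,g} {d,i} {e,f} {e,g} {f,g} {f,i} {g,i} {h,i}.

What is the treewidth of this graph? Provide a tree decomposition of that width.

Each bag holds 3 vertices, so the decomposition has width 2, which upper-bounds the treewidth. On the other hand G contains the 3-clique {e, f, g}. A clique must lie in a single bag of any decomposition, so no decomposition can have width below 2. Therefore the treewidth is 2.

Treewidth 2.
One optimal decomposition is:
Bags: B1 = {b, d, i}  B2 = {b, h, i}  B3 = {d, g, i}  B4 = {f, g, i}  B5 = {e, f, g}  B6 = {c, g, i}  B7 = {a, f, i}
Tree: B1–B2, B1–B3, B3–B4, B4–B5, B3–B6, B4–B7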